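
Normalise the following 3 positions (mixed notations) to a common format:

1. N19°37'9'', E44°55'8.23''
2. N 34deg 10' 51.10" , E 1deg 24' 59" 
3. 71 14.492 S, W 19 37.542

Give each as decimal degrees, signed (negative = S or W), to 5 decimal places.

Point 1:
  φ: 19 + 37/60 + 9/3600 = 19.619167
  N → positive
  λ: 44 + 55/60 + 8.23/3600 = 44.918953
  E → positive
Point 2:
  φ: 10′ + 51.1″ = 10.85167′; 34 + 10.85167/60 = 34.180861
  N → positive
  Longitude: 1° + 24/60 + 59/3600 = 1 + 0.400000 + 0.016389 = 1.416389
  E ⇒ keep positive
Point 3:
  φ: 71 + 14.492/60 = 71.241533
  hemisphere S, so the sign is −
  Longitude: 37.542′ = 0.625700°; total 19.625700
  hemisphere W, so the sign is −

1. 19.61917, 44.91895
2. 34.18086, 1.41639
3. -71.24153, -19.62570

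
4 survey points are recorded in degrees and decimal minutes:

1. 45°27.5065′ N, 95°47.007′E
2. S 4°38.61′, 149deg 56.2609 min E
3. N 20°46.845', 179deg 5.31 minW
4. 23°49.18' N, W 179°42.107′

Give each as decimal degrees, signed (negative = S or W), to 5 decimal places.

1. 45.45844, 95.78345
2. -4.64350, 149.93768
3. 20.78075, -179.08850
4. 23.81967, -179.70178

Point 1:
  φ: 27.5065′ = 0.458442°; total 45.458442
  N ⇒ keep positive
  Longitude: 47.007′ = 0.783450°; total 95.783450
  E ⇒ keep positive
Point 2:
  Lat: 4 + 38.61/60 = 4.643500
  S → negative
  Lon: 149 + 56.2609/60 = 149.937682
  E → positive
Point 3:
  φ: 20 + 46.845/60 = 20.780750
  N ⇒ keep positive
  λ: 179 + 5.31/60 = 179.088500
  hemisphere W, so the sign is −
Point 4:
  Lat: 23 + 49.18/60 = 23.819667
  N ⇒ keep positive
  Lon: 42.107′ = 0.701783°; total 179.701783
  hemisphere W, so the sign is −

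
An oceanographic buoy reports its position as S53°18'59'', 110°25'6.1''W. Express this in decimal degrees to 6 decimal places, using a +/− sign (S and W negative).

Lat: 18′ + 59″ = 18.98333′; 53 + 18.98333/60 = 53.3163889
hemisphere S, so the sign is −
λ: 25′ + 6.1″ = 25.10167′; 110 + 25.10167/60 = 110.4183611
W ⇒ negate

-53.316389, -110.418361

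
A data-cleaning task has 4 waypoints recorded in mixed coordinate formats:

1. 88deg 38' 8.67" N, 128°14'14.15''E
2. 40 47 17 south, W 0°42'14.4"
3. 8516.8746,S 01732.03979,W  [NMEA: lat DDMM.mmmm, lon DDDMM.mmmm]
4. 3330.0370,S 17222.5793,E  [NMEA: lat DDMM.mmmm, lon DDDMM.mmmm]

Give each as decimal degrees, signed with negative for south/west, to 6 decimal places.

1. 88.635742, 128.237264
2. -40.788056, -0.704000
3. -85.281243, -17.533997
4. -33.500617, 172.376322

Point 1:
  Lat: 88° + 38/60 + 8.67/3600 = 88 + 0.633333 + 0.002408 = 88.6357417
  N ⇒ keep positive
  λ: 14′ + 14.15″ = 14.23583′; 128 + 14.23583/60 = 128.2372639
  E ⇒ keep positive
Point 2:
  φ: 40 + 47/60 + 17/3600 = 40.7880556
  hemisphere S, so the sign is −
  λ: 42′ + 14.4″ = 42.24000′; 0 + 42.24000/60 = 0.7040000
  W → negative
Point 3:
  Latitude: split at 2 digits → 85° and 16.8746′; 85 + 16.8746/60 = 85.2812433
  hemisphere S, so the sign is −
  Lon: split at 3 digits → 017° and 32.03979′; 17 + 32.03979/60 = 17.5339965
  W → negative
Point 4:
  Lat: split at 2 digits → 33° and 30.037′; 33 + 30.037/60 = 33.5006167
  S ⇒ negate
  Lon: split at 3 digits → 172° and 22.5793′; 172 + 22.5793/60 = 172.3763217
  E → positive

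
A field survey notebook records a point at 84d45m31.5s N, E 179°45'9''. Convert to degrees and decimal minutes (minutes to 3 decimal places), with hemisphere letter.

Latitude: 45 + 31.5/60 = 45.52500′
λ: seconds/60 = 0.15000; minutes = 45 + 0.15000 = 45.15000

84° 45.525′ N, 179° 45.150′ E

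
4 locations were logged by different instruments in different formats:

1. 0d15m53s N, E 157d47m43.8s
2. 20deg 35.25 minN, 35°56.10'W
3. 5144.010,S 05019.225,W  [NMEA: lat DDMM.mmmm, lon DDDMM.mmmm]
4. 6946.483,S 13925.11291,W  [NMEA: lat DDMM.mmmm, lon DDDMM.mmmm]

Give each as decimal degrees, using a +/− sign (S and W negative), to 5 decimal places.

Point 1:
  Lat: 0 + 15/60 + 53/3600 = 0.264722
  N → positive
  Lon: 157° + 47/60 + 43.8/3600 = 157 + 0.783333 + 0.012167 = 157.795500
  E ⇒ keep positive
Point 2:
  Lat: 35.25′ = 0.587500°; total 20.587500
  N → positive
  Longitude: 35 + 56.1/60 = 35.935000
  W → negative
Point 3:
  φ: degrees = first 2 digits = 51, minutes = 44.01; 51 + 44.01/60 = 51.733500
  hemisphere S, so the sign is −
  λ: split at 3 digits → 050° and 19.225′; 50 + 19.225/60 = 50.320417
  W → negative
Point 4:
  Latitude: split at 2 digits → 69° and 46.483′; 69 + 46.483/60 = 69.774717
  S ⇒ negate
  λ: degrees = first 3 digits = 139, minutes = 25.11291; 139 + 25.11291/60 = 139.418549
  hemisphere W, so the sign is −

1. 0.26472, 157.79550
2. 20.58750, -35.93500
3. -51.73350, -50.32042
4. -69.77472, -139.41855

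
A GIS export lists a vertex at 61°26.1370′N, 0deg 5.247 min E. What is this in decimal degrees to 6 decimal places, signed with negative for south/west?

Lat: 26.137′ = 0.435617°; total 61.4356167
N ⇒ keep positive
λ: 5.247′ = 0.087450°; total 0.0874500
E ⇒ keep positive

61.435617, 0.087450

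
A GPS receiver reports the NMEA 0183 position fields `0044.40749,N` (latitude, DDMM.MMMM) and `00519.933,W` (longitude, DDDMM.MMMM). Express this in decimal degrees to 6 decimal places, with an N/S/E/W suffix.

0.740125° N, 5.332217° W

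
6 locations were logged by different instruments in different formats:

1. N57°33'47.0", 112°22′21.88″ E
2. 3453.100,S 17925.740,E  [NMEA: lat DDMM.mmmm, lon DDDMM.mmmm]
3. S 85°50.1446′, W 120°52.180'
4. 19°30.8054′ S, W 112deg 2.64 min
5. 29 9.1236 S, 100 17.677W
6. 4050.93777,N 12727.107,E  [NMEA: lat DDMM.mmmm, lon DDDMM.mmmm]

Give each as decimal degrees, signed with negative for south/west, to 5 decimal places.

1. 57.56306, 112.37274
2. -34.88500, 179.42900
3. -85.83574, -120.86967
4. -19.51342, -112.04400
5. -29.15206, -100.29462
6. 40.84896, 127.45178

Point 1:
  Lat: 57 + 33/60 + 47/3600 = 57.563056
  N → positive
  Lon: 112 + 22/60 + 21.88/3600 = 112.372744
  E → positive
Point 2:
  Lat: split at 2 digits → 34° and 53.1′; 34 + 53.1/60 = 34.885000
  hemisphere S, so the sign is −
  Longitude: degrees = first 3 digits = 179, minutes = 25.74; 179 + 25.74/60 = 179.429000
  E ⇒ keep positive
Point 3:
  Latitude: 50.1446′ = 0.835743°; total 85.835743
  hemisphere S, so the sign is −
  Lon: 52.18′ = 0.869667°; total 120.869667
  W → negative
Point 4:
  φ: 30.8054′ = 0.513423°; total 19.513423
  S → negative
  Longitude: 112 + 2.64/60 = 112.044000
  W → negative
Point 5:
  Lat: 29 + 9.1236/60 = 29.152060
  hemisphere S, so the sign is −
  Lon: 17.677′ = 0.294617°; total 100.294617
  W → negative
Point 6:
  φ: degrees = first 2 digits = 40, minutes = 50.93777; 40 + 50.93777/60 = 40.848963
  N ⇒ keep positive
  λ: split at 3 digits → 127° and 27.107′; 127 + 27.107/60 = 127.451783
  E ⇒ keep positive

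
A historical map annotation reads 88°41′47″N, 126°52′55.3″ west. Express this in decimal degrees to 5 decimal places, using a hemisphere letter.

Lat: 88° + 41/60 + 47/3600 = 88 + 0.683333 + 0.013056 = 88.696389
λ: 126 + 52/60 + 55.3/3600 = 126.882028

88.69639° N, 126.88203° W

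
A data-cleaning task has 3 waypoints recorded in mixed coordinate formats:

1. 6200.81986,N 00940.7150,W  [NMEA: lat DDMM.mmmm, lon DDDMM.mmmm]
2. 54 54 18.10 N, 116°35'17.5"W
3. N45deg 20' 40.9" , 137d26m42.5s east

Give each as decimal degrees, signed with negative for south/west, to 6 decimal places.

Point 1:
  Lat: split at 2 digits → 62° and 0.81986′; 62 + 0.81986/60 = 62.0136643
  N → positive
  Lon: degrees = first 3 digits = 9, minutes = 40.715; 9 + 40.715/60 = 9.6785833
  hemisphere W, so the sign is −
Point 2:
  φ: 54′ + 18.1″ = 54.30167′; 54 + 54.30167/60 = 54.9050278
  N ⇒ keep positive
  Lon: 116° + 35/60 + 17.5/3600 = 116 + 0.583333 + 0.004861 = 116.5881944
  W → negative
Point 3:
  Lat: 45 + 20/60 + 40.9/3600 = 45.3446944
  N ⇒ keep positive
  Lon: 26′ + 42.5″ = 26.70833′; 137 + 26.70833/60 = 137.4451389
  E → positive

1. 62.013664, -9.678583
2. 54.905028, -116.588194
3. 45.344694, 137.445139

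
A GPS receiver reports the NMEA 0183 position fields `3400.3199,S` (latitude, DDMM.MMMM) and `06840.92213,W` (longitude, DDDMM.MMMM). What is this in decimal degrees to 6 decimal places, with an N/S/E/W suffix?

34.005332° S, 68.682036° W

Latitude: degrees = first 2 digits = 34, minutes = 0.3199; 34 + 0.3199/60 = 34.0053317
Longitude: degrees = first 3 digits = 68, minutes = 40.92213; 68 + 40.92213/60 = 68.6820355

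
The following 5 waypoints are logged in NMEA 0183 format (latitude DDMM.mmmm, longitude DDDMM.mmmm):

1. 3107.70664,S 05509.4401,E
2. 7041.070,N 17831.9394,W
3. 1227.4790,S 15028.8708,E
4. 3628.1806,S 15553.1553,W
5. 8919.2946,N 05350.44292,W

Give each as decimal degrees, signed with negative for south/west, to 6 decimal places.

Point 1:
  φ: degrees = first 2 digits = 31, minutes = 7.70664; 31 + 7.70664/60 = 31.1284440
  hemisphere S, so the sign is −
  λ: split at 3 digits → 055° and 9.4401′; 55 + 9.4401/60 = 55.1573350
  E ⇒ keep positive
Point 2:
  φ: split at 2 digits → 70° and 41.07′; 70 + 41.07/60 = 70.6845000
  N → positive
  λ: split at 3 digits → 178° and 31.9394′; 178 + 31.9394/60 = 178.5323233
  W → negative
Point 3:
  φ: degrees = first 2 digits = 12, minutes = 27.479; 12 + 27.479/60 = 12.4579833
  S → negative
  λ: split at 3 digits → 150° and 28.8708′; 150 + 28.8708/60 = 150.4811800
  E ⇒ keep positive
Point 4:
  Latitude: split at 2 digits → 36° and 28.1806′; 36 + 28.1806/60 = 36.4696767
  S → negative
  Longitude: split at 3 digits → 155° and 53.1553′; 155 + 53.1553/60 = 155.8859217
  W ⇒ negate
Point 5:
  φ: split at 2 digits → 89° and 19.2946′; 89 + 19.2946/60 = 89.3215767
  N ⇒ keep positive
  Lon: split at 3 digits → 053° and 50.44292′; 53 + 50.44292/60 = 53.8407153
  hemisphere W, so the sign is −

1. -31.128444, 55.157335
2. 70.684500, -178.532323
3. -12.457983, 150.481180
4. -36.469677, -155.885922
5. 89.321577, -53.840715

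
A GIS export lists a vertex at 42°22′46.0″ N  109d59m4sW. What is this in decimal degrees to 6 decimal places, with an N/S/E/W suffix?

Lat: 42° + 22/60 + 46/3600 = 42 + 0.366667 + 0.012778 = 42.3794444
Lon: 59′ + 4″ = 59.06667′; 109 + 59.06667/60 = 109.9844444

42.379444° N, 109.984444° W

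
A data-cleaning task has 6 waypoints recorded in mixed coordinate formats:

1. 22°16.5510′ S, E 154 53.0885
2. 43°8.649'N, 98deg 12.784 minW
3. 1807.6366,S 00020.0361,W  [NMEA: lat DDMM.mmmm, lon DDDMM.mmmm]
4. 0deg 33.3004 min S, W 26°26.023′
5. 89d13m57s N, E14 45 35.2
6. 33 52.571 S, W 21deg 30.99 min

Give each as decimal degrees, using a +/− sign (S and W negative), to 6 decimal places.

Point 1:
  Latitude: 22 + 16.551/60 = 22.2758500
  S ⇒ negate
  λ: 154 + 53.0885/60 = 154.8848083
  E ⇒ keep positive
Point 2:
  Latitude: 43 + 8.649/60 = 43.1441500
  N → positive
  Longitude: 98 + 12.784/60 = 98.2130667
  W ⇒ negate
Point 3:
  Lat: split at 2 digits → 18° and 7.6366′; 18 + 7.6366/60 = 18.1272767
  S → negative
  Lon: degrees = first 3 digits = 0, minutes = 20.0361; 0 + 20.0361/60 = 0.3339350
  hemisphere W, so the sign is −
Point 4:
  φ: 33.3004′ = 0.555007°; total 0.5550067
  S ⇒ negate
  Longitude: 26.023′ = 0.433717°; total 26.4337167
  W ⇒ negate
Point 5:
  φ: 13′ + 57″ = 13.95000′; 89 + 13.95000/60 = 89.2325000
  N → positive
  Longitude: 45′ + 35.2″ = 45.58667′; 14 + 45.58667/60 = 14.7597778
  E ⇒ keep positive
Point 6:
  φ: 33 + 52.571/60 = 33.8761833
  S ⇒ negate
  λ: 30.99′ = 0.516500°; total 21.5165000
  W → negative

1. -22.275850, 154.884808
2. 43.144150, -98.213067
3. -18.127277, -0.333935
4. -0.555007, -26.433717
5. 89.232500, 14.759778
6. -33.876183, -21.516500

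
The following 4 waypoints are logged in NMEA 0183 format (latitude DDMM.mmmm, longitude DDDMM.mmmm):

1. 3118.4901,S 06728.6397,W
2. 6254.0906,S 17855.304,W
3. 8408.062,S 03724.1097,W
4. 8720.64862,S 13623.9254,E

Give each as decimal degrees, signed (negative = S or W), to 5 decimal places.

Point 1:
  Lat: degrees = first 2 digits = 31, minutes = 18.4901; 31 + 18.4901/60 = 31.308168
  hemisphere S, so the sign is −
  λ: degrees = first 3 digits = 67, minutes = 28.6397; 67 + 28.6397/60 = 67.477328
  hemisphere W, so the sign is −
Point 2:
  Latitude: split at 2 digits → 62° and 54.0906′; 62 + 54.0906/60 = 62.901510
  hemisphere S, so the sign is −
  Lon: degrees = first 3 digits = 178, minutes = 55.304; 178 + 55.304/60 = 178.921733
  W → negative
Point 3:
  Latitude: split at 2 digits → 84° and 8.062′; 84 + 8.062/60 = 84.134367
  S ⇒ negate
  Longitude: degrees = first 3 digits = 37, minutes = 24.1097; 37 + 24.1097/60 = 37.401828
  hemisphere W, so the sign is −
Point 4:
  φ: split at 2 digits → 87° and 20.64862′; 87 + 20.64862/60 = 87.344144
  S → negative
  Longitude: degrees = first 3 digits = 136, minutes = 23.9254; 136 + 23.9254/60 = 136.398757
  E → positive

1. -31.30817, -67.47733
2. -62.90151, -178.92173
3. -84.13437, -37.40183
4. -87.34414, 136.39876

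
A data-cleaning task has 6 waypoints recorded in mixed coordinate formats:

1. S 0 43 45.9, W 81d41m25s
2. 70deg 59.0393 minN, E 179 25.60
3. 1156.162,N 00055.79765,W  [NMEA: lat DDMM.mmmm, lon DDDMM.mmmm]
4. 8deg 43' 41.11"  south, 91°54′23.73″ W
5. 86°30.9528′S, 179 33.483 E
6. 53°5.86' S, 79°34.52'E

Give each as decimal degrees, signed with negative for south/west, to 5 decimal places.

1. -0.72942, -81.69028
2. 70.98399, 179.42667
3. 11.93603, -0.92996
4. -8.72809, -91.90659
5. -86.51588, 179.55805
6. -53.09767, 79.57533

Point 1:
  Lat: 0 + 43/60 + 45.9/3600 = 0.729417
  S ⇒ negate
  Longitude: 81 + 41/60 + 25/3600 = 81.690278
  W → negative
Point 2:
  Latitude: 59.0393′ = 0.983988°; total 70.983988
  N ⇒ keep positive
  Lon: 25.6′ = 0.426667°; total 179.426667
  E → positive
Point 3:
  Latitude: split at 2 digits → 11° and 56.162′; 11 + 56.162/60 = 11.936033
  N ⇒ keep positive
  λ: degrees = first 3 digits = 0, minutes = 55.79765; 0 + 55.79765/60 = 0.929961
  W → negative
Point 4:
  Lat: 43′ + 41.11″ = 43.68517′; 8 + 43.68517/60 = 8.728086
  hemisphere S, so the sign is −
  Lon: 91° + 54/60 + 23.73/3600 = 91 + 0.900000 + 0.006592 = 91.906592
  W ⇒ negate
Point 5:
  Lat: 30.9528′ = 0.515880°; total 86.515880
  hemisphere S, so the sign is −
  λ: 179 + 33.483/60 = 179.558050
  E → positive
Point 6:
  φ: 53 + 5.86/60 = 53.097667
  S ⇒ negate
  Longitude: 79 + 34.52/60 = 79.575333
  E → positive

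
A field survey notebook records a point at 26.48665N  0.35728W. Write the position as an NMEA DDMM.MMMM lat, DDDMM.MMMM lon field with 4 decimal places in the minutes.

2629.1990,N / 00021.4368,W

φ: fractional part 0.486650 → 29.199000 minutes
λ: minutes = (0.357280 − 0) × 60 = 21.436800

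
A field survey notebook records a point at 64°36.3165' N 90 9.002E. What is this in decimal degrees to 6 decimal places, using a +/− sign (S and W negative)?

64.605275, 90.150033

Latitude: 64 + 36.3165/60 = 64.6052750
N → positive
λ: 9.002′ = 0.150033°; total 90.1500333
E ⇒ keep positive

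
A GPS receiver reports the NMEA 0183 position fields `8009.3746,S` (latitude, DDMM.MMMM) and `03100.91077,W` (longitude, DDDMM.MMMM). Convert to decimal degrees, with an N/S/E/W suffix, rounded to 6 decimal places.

80.156243° S, 31.015180° W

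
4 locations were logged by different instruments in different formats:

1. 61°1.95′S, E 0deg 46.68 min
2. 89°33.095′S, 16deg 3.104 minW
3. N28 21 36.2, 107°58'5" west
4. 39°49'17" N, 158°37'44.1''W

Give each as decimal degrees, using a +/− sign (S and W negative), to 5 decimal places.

Point 1:
  φ: 1.95′ = 0.032500°; total 61.032500
  S → negative
  Longitude: 0 + 46.68/60 = 0.778000
  E ⇒ keep positive
Point 2:
  φ: 33.095′ = 0.551583°; total 89.551583
  S ⇒ negate
  Lon: 16 + 3.104/60 = 16.051733
  hemisphere W, so the sign is −
Point 3:
  φ: 21′ + 36.2″ = 21.60333′; 28 + 21.60333/60 = 28.360056
  N → positive
  Longitude: 107 + 58/60 + 5/3600 = 107.968056
  W → negative
Point 4:
  φ: 49′ + 17″ = 49.28333′; 39 + 49.28333/60 = 39.821389
  N ⇒ keep positive
  Lon: 158 + 37/60 + 44.1/3600 = 158.628917
  hemisphere W, so the sign is −

1. -61.03250, 0.77800
2. -89.55158, -16.05173
3. 28.36006, -107.96806
4. 39.82139, -158.62892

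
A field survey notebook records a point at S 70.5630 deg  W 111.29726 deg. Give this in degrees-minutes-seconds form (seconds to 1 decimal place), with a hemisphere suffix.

Latitude: 0.563000 × 60 = 33.78000′ → 33′, remainder × 60 = 46.800″
λ: 0.297260 × 60 = 17.83560′ → 17′, remainder × 60 = 50.136″

70°33′46.8″ S, 111°17′50.1″ W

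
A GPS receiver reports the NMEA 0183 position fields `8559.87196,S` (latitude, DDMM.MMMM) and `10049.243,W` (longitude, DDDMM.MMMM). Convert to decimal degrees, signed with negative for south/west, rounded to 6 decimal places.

φ: split at 2 digits → 85° and 59.87196′; 85 + 59.87196/60 = 85.9978660
S ⇒ negate
λ: split at 3 digits → 100° and 49.243′; 100 + 49.243/60 = 100.8207167
hemisphere W, so the sign is −

-85.997866, -100.820717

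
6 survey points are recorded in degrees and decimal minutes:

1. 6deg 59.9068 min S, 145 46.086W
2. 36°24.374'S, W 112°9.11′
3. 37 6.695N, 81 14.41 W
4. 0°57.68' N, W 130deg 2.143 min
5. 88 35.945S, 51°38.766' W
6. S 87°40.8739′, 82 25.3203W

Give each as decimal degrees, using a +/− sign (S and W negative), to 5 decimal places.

1. -6.99845, -145.76810
2. -36.40623, -112.15183
3. 37.11158, -81.24017
4. 0.96133, -130.03572
5. -88.59908, -51.64610
6. -87.68123, -82.42201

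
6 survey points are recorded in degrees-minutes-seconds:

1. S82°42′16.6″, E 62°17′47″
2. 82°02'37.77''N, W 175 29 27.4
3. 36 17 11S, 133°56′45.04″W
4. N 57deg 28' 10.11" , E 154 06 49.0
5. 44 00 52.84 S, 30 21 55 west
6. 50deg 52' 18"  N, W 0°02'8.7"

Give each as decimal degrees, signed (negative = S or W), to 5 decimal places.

Point 1:
  Lat: 82 + 42/60 + 16.6/3600 = 82.704611
  hemisphere S, so the sign is −
  λ: 17′ + 47″ = 17.78333′; 62 + 17.78333/60 = 62.296389
  E → positive
Point 2:
  φ: 82° + 2/60 + 37.77/3600 = 82 + 0.033333 + 0.010492 = 82.043825
  N → positive
  λ: 29′ + 27.4″ = 29.45667′; 175 + 29.45667/60 = 175.490944
  W ⇒ negate
Point 3:
  φ: 17′ + 11″ = 17.18333′; 36 + 17.18333/60 = 36.286389
  hemisphere S, so the sign is −
  Longitude: 133° + 56/60 + 45.04/3600 = 133 + 0.933333 + 0.012511 = 133.945844
  hemisphere W, so the sign is −
Point 4:
  Lat: 28′ + 10.11″ = 28.16850′; 57 + 28.16850/60 = 57.469475
  N ⇒ keep positive
  λ: 154° + 6/60 + 49/3600 = 154 + 0.100000 + 0.013611 = 154.113611
  E → positive
Point 5:
  Lat: 44 + 0/60 + 52.84/3600 = 44.014678
  S ⇒ negate
  Lon: 30 + 21/60 + 55/3600 = 30.365278
  W → negative
Point 6:
  Lat: 50° + 52/60 + 18/3600 = 50 + 0.866667 + 0.005000 = 50.871667
  N ⇒ keep positive
  Lon: 2′ + 8.7″ = 2.14500′; 0 + 2.14500/60 = 0.035750
  W → negative

1. -82.70461, 62.29639
2. 82.04383, -175.49094
3. -36.28639, -133.94584
4. 57.46948, 154.11361
5. -44.01468, -30.36528
6. 50.87167, -0.03575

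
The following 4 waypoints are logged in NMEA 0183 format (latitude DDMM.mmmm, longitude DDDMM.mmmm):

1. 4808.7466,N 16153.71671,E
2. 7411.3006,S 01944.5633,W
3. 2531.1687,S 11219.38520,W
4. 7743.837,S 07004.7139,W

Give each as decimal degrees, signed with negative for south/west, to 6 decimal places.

Point 1:
  Latitude: degrees = first 2 digits = 48, minutes = 8.7466; 48 + 8.7466/60 = 48.1457767
  N → positive
  Longitude: split at 3 digits → 161° and 53.71671′; 161 + 53.71671/60 = 161.8952785
  E → positive
Point 2:
  Latitude: degrees = first 2 digits = 74, minutes = 11.3006; 74 + 11.3006/60 = 74.1883433
  S → negative
  λ: split at 3 digits → 019° and 44.5633′; 19 + 44.5633/60 = 19.7427217
  hemisphere W, so the sign is −
Point 3:
  φ: degrees = first 2 digits = 25, minutes = 31.1687; 25 + 31.1687/60 = 25.5194783
  hemisphere S, so the sign is −
  Lon: split at 3 digits → 112° and 19.3852′; 112 + 19.3852/60 = 112.3230867
  hemisphere W, so the sign is −
Point 4:
  Latitude: split at 2 digits → 77° and 43.837′; 77 + 43.837/60 = 77.7306167
  S → negative
  Longitude: split at 3 digits → 070° and 4.7139′; 70 + 4.7139/60 = 70.0785650
  hemisphere W, so the sign is −

1. 48.145777, 161.895279
2. -74.188343, -19.742722
3. -25.519478, -112.323087
4. -77.730617, -70.078565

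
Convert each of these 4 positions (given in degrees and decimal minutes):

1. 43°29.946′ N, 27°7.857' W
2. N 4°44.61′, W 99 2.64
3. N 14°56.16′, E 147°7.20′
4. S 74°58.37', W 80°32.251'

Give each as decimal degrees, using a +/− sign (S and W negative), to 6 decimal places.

1. 43.499100, -27.130950
2. 4.743500, -99.044000
3. 14.936000, 147.120000
4. -74.972833, -80.537517

Point 1:
  Lat: 43 + 29.946/60 = 43.4991000
  N → positive
  Lon: 27 + 7.857/60 = 27.1309500
  hemisphere W, so the sign is −
Point 2:
  φ: 4 + 44.61/60 = 4.7435000
  N ⇒ keep positive
  Longitude: 99 + 2.64/60 = 99.0440000
  W → negative
Point 3:
  Latitude: 56.16′ = 0.936000°; total 14.9360000
  N → positive
  Lon: 147 + 7.2/60 = 147.1200000
  E → positive
Point 4:
  φ: 58.37′ = 0.972833°; total 74.9728333
  S → negative
  λ: 32.251′ = 0.537517°; total 80.5375167
  W → negative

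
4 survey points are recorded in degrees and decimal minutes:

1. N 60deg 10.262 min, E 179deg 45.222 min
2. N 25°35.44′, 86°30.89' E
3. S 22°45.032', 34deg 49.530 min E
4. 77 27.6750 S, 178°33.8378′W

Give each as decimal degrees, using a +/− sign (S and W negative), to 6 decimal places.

1. 60.171033, 179.753700
2. 25.590667, 86.514833
3. -22.750533, 34.825500
4. -77.461250, -178.563963

Point 1:
  φ: 10.262′ = 0.171033°; total 60.1710333
  N ⇒ keep positive
  Longitude: 179 + 45.222/60 = 179.7537000
  E → positive
Point 2:
  Latitude: 25 + 35.44/60 = 25.5906667
  N ⇒ keep positive
  Lon: 86 + 30.89/60 = 86.5148333
  E → positive
Point 3:
  Lat: 45.032′ = 0.750533°; total 22.7505333
  hemisphere S, so the sign is −
  λ: 34 + 49.53/60 = 34.8255000
  E ⇒ keep positive
Point 4:
  Latitude: 27.675′ = 0.461250°; total 77.4612500
  S ⇒ negate
  Lon: 33.8378′ = 0.563963°; total 178.5639633
  W ⇒ negate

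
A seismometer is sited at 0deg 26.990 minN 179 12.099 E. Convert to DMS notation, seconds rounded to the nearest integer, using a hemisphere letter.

0°26′59″ N, 179°12′6″ E

Latitude: fractional minutes 0.99000 × 60 = 59.40″
λ: fractional minutes 0.09900 × 60 = 5.94″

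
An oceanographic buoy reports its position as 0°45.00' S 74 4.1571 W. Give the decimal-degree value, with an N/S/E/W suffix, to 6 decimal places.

0.750000° S, 74.069285° W

Latitude: 45′ = 0.750000°; total 0.7500000
Longitude: 74 + 4.1571/60 = 74.0692850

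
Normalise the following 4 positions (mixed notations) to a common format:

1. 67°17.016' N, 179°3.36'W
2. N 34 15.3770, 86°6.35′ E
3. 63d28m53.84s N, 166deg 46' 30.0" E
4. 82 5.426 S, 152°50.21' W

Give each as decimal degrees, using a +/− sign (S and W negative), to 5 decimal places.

1. 67.28360, -179.05600
2. 34.25628, 86.10583
3. 63.48162, 166.77500
4. -82.09043, -152.83683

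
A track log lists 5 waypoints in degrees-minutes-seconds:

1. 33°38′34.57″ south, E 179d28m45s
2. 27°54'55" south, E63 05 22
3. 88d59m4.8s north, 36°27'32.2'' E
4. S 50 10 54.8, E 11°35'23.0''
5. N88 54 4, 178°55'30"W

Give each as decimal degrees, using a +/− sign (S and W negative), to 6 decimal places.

1. -33.642936, 179.479167
2. -27.915278, 63.089444
3. 88.984667, 36.458944
4. -50.181889, 11.589722
5. 88.901111, -178.925000

Point 1:
  φ: 38′ + 34.57″ = 38.57617′; 33 + 38.57617/60 = 33.6429361
  S → negative
  λ: 179° + 28/60 + 45/3600 = 179 + 0.466667 + 0.012500 = 179.4791667
  E ⇒ keep positive
Point 2:
  Lat: 27° + 54/60 + 55/3600 = 27 + 0.900000 + 0.015278 = 27.9152778
  S ⇒ negate
  λ: 5′ + 22″ = 5.36667′; 63 + 5.36667/60 = 63.0894444
  E → positive
Point 3:
  Lat: 59′ + 4.8″ = 59.08000′; 88 + 59.08000/60 = 88.9846667
  N → positive
  Lon: 36 + 27/60 + 32.2/3600 = 36.4589444
  E ⇒ keep positive
Point 4:
  φ: 50° + 10/60 + 54.8/3600 = 50 + 0.166667 + 0.015222 = 50.1818889
  S → negative
  Lon: 11 + 35/60 + 23/3600 = 11.5897222
  E ⇒ keep positive
Point 5:
  Latitude: 88° + 54/60 + 4/3600 = 88 + 0.900000 + 0.001111 = 88.9011111
  N → positive
  Lon: 55′ + 30″ = 55.50000′; 178 + 55.50000/60 = 178.9250000
  W → negative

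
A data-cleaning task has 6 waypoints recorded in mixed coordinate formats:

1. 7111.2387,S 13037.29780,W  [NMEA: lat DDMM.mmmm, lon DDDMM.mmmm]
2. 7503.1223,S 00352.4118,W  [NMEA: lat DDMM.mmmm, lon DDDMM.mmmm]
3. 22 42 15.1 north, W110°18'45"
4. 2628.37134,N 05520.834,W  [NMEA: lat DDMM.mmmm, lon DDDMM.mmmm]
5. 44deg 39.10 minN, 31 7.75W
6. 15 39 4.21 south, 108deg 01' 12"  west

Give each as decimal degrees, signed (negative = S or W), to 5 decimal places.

1. -71.18731, -130.62163
2. -75.05204, -3.87353
3. 22.70419, -110.31250
4. 26.47286, -55.34723
5. 44.65167, -31.12917
6. -15.65117, -108.02000

Point 1:
  Latitude: degrees = first 2 digits = 71, minutes = 11.2387; 71 + 11.2387/60 = 71.187312
  S ⇒ negate
  λ: degrees = first 3 digits = 130, minutes = 37.2978; 130 + 37.2978/60 = 130.621630
  hemisphere W, so the sign is −
Point 2:
  Latitude: split at 2 digits → 75° and 3.1223′; 75 + 3.1223/60 = 75.052038
  S ⇒ negate
  λ: split at 3 digits → 003° and 52.4118′; 3 + 52.4118/60 = 3.873530
  W → negative
Point 3:
  φ: 22 + 42/60 + 15.1/3600 = 22.704194
  N ⇒ keep positive
  λ: 18′ + 45″ = 18.75000′; 110 + 18.75000/60 = 110.312500
  W → negative
Point 4:
  Latitude: split at 2 digits → 26° and 28.37134′; 26 + 28.37134/60 = 26.472856
  N → positive
  Longitude: degrees = first 3 digits = 55, minutes = 20.834; 55 + 20.834/60 = 55.347233
  W → negative
Point 5:
  φ: 39.1′ = 0.651667°; total 44.651667
  N ⇒ keep positive
  Longitude: 31 + 7.75/60 = 31.129167
  W ⇒ negate
Point 6:
  Lat: 39′ + 4.21″ = 39.07017′; 15 + 39.07017/60 = 15.651169
  hemisphere S, so the sign is −
  Lon: 1′ + 12″ = 1.20000′; 108 + 1.20000/60 = 108.020000
  W → negative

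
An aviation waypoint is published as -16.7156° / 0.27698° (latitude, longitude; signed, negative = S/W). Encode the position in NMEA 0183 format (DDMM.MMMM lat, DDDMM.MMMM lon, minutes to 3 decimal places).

Latitude is negative → S; |value| = 16.715600
Latitude: minutes = (16.715600 − 16) × 60 = 42.93600
Lon: minutes = (0.276980 − 0) × 60 = 16.61880

1642.936,S / 00016.619,E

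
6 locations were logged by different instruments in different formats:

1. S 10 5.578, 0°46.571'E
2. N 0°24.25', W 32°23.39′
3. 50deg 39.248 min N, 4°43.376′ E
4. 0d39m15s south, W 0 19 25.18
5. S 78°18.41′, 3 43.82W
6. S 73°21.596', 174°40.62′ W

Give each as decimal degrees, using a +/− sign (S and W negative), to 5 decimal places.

Point 1:
  φ: 5.578′ = 0.092967°; total 10.092967
  S ⇒ negate
  λ: 46.571′ = 0.776183°; total 0.776183
  E ⇒ keep positive
Point 2:
  φ: 24.25′ = 0.404167°; total 0.404167
  N ⇒ keep positive
  Lon: 32 + 23.39/60 = 32.389833
  W → negative
Point 3:
  Latitude: 39.248′ = 0.654133°; total 50.654133
  N → positive
  Lon: 4 + 43.376/60 = 4.722933
  E ⇒ keep positive
Point 4:
  φ: 0° + 39/60 + 15/3600 = 0 + 0.650000 + 0.004167 = 0.654167
  hemisphere S, so the sign is −
  Lon: 0° + 19/60 + 25.18/3600 = 0 + 0.316667 + 0.006994 = 0.323661
  W → negative
Point 5:
  φ: 18.41′ = 0.306833°; total 78.306833
  S ⇒ negate
  λ: 43.82′ = 0.730333°; total 3.730333
  hemisphere W, so the sign is −
Point 6:
  φ: 73 + 21.596/60 = 73.359933
  S → negative
  λ: 40.62′ = 0.677000°; total 174.677000
  W ⇒ negate

1. -10.09297, 0.77618
2. 0.40417, -32.38983
3. 50.65413, 4.72293
4. -0.65417, -0.32366
5. -78.30683, -3.73033
6. -73.35993, -174.67700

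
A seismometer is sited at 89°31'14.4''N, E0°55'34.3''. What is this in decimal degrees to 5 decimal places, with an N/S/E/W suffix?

89.52067° N, 0.92619° E

Latitude: 89 + 31/60 + 14.4/3600 = 89.520667
Longitude: 55′ + 34.3″ = 55.57167′; 0 + 55.57167/60 = 0.926194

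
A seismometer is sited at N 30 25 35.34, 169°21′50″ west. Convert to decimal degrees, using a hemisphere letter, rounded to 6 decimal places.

30.426483° N, 169.363889° W

Lat: 30° + 25/60 + 35.34/3600 = 30 + 0.416667 + 0.009817 = 30.4264833
λ: 169° + 21/60 + 50/3600 = 169 + 0.350000 + 0.013889 = 169.3638889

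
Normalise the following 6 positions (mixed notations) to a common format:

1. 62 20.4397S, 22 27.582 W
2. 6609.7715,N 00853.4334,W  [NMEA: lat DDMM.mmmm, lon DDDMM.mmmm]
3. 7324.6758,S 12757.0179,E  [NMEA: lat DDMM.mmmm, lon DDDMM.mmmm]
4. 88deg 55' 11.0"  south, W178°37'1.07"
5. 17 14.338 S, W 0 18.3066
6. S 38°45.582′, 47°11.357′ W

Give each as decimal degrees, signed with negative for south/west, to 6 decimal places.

Point 1:
  φ: 62 + 20.4397/60 = 62.3406617
  hemisphere S, so the sign is −
  Lon: 27.582′ = 0.459700°; total 22.4597000
  hemisphere W, so the sign is −
Point 2:
  Lat: degrees = first 2 digits = 66, minutes = 9.7715; 66 + 9.7715/60 = 66.1628583
  N ⇒ keep positive
  Longitude: degrees = first 3 digits = 8, minutes = 53.4334; 8 + 53.4334/60 = 8.8905567
  hemisphere W, so the sign is −
Point 3:
  Latitude: degrees = first 2 digits = 73, minutes = 24.6758; 73 + 24.6758/60 = 73.4112633
  S ⇒ negate
  Longitude: split at 3 digits → 127° and 57.0179′; 127 + 57.0179/60 = 127.9502983
  E → positive
Point 4:
  Lat: 55′ + 11″ = 55.18333′; 88 + 55.18333/60 = 88.9197222
  hemisphere S, so the sign is −
  λ: 178° + 37/60 + 1.07/3600 = 178 + 0.616667 + 0.000297 = 178.6169639
  W → negative
Point 5:
  Latitude: 17 + 14.338/60 = 17.2389667
  hemisphere S, so the sign is −
  Longitude: 0 + 18.3066/60 = 0.3051100
  W ⇒ negate
Point 6:
  Latitude: 45.582′ = 0.759700°; total 38.7597000
  S ⇒ negate
  Lon: 11.357′ = 0.189283°; total 47.1892833
  W → negative

1. -62.340662, -22.459700
2. 66.162858, -8.890557
3. -73.411263, 127.950298
4. -88.919722, -178.616964
5. -17.238967, -0.305110
6. -38.759700, -47.189283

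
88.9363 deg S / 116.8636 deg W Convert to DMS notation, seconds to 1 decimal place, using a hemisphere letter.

Latitude: 0.936300 × 60 = 56.17800′ → 56′, remainder × 60 = 10.680″
λ: whole degrees 116; 51.81600′ → 51′ and 48.960″

88°56′10.7″ S, 116°51′49.0″ W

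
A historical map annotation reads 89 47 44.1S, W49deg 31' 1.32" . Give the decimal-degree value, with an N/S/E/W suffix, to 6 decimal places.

φ: 47′ + 44.1″ = 47.73500′; 89 + 47.73500/60 = 89.7955833
Longitude: 31′ + 1.32″ = 31.02200′; 49 + 31.02200/60 = 49.5170333

89.795583° S, 49.517033° W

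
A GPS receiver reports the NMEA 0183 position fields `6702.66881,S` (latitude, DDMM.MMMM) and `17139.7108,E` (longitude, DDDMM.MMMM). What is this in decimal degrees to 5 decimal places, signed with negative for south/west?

Lat: split at 2 digits → 67° and 2.66881′; 67 + 2.66881/60 = 67.044480
hemisphere S, so the sign is −
λ: split at 3 digits → 171° and 39.7108′; 171 + 39.7108/60 = 171.661847
E ⇒ keep positive

-67.04448, 171.66185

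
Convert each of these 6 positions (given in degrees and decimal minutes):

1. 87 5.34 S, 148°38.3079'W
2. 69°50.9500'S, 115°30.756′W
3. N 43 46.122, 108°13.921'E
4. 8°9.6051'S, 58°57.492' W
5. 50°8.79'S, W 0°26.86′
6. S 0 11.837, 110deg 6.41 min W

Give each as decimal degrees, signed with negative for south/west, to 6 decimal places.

Point 1:
  φ: 5.34′ = 0.089000°; total 87.0890000
  S → negative
  Longitude: 38.3079′ = 0.638465°; total 148.6384650
  W ⇒ negate
Point 2:
  Latitude: 50.95′ = 0.849167°; total 69.8491667
  S ⇒ negate
  Lon: 30.756′ = 0.512600°; total 115.5126000
  W → negative
Point 3:
  Latitude: 46.122′ = 0.768700°; total 43.7687000
  N ⇒ keep positive
  Longitude: 108 + 13.921/60 = 108.2320167
  E ⇒ keep positive
Point 4:
  φ: 8 + 9.6051/60 = 8.1600850
  S ⇒ negate
  Longitude: 57.492′ = 0.958200°; total 58.9582000
  W ⇒ negate
Point 5:
  Lat: 50 + 8.79/60 = 50.1465000
  hemisphere S, so the sign is −
  Lon: 0 + 26.86/60 = 0.4476667
  W ⇒ negate
Point 6:
  Latitude: 0 + 11.837/60 = 0.1972833
  S → negative
  λ: 6.41′ = 0.106833°; total 110.1068333
  W ⇒ negate

1. -87.089000, -148.638465
2. -69.849167, -115.512600
3. 43.768700, 108.232017
4. -8.160085, -58.958200
5. -50.146500, -0.447667
6. -0.197283, -110.106833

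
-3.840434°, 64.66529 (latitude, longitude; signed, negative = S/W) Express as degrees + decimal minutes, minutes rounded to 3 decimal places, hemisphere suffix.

Latitude is negative → S; |value| = 3.840434
Lat: 3° + 0.840434 × 60 = 3° 50.42604′
λ: minutes = (64.665290 − 64) × 60 = 39.91740

3° 50.426′ S, 64° 39.917′ E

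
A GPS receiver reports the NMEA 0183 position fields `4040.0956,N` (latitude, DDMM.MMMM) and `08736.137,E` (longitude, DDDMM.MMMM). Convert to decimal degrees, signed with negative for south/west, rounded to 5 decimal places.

40.66826, 87.60228

Lat: split at 2 digits → 40° and 40.0956′; 40 + 40.0956/60 = 40.668260
N ⇒ keep positive
λ: degrees = first 3 digits = 87, minutes = 36.137; 87 + 36.137/60 = 87.602283
E ⇒ keep positive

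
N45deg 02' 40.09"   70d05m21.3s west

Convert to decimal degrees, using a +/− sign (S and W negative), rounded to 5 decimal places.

Latitude: 45° + 2/60 + 40.09/3600 = 45 + 0.033333 + 0.011136 = 45.044469
N ⇒ keep positive
Lon: 5′ + 21.3″ = 5.35500′; 70 + 5.35500/60 = 70.089250
hemisphere W, so the sign is −

45.04447, -70.08925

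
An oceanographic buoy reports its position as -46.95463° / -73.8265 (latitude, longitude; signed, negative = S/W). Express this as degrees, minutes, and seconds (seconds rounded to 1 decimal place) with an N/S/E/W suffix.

46°57′16.7″ S, 73°49′35.4″ W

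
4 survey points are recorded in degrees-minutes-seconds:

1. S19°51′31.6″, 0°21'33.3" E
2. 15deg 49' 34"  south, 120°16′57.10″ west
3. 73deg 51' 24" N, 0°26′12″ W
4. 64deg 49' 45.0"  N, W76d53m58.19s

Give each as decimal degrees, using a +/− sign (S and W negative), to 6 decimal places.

1. -19.858778, 0.359250
2. -15.826111, -120.282528
3. 73.856667, -0.436667
4. 64.829167, -76.899497

Point 1:
  Lat: 19 + 51/60 + 31.6/3600 = 19.8587778
  S ⇒ negate
  Longitude: 0 + 21/60 + 33.3/3600 = 0.3592500
  E → positive
Point 2:
  Latitude: 15° + 49/60 + 34/3600 = 15 + 0.816667 + 0.009444 = 15.8261111
  S ⇒ negate
  λ: 120° + 16/60 + 57.1/3600 = 120 + 0.266667 + 0.015861 = 120.2825278
  W ⇒ negate
Point 3:
  Lat: 51′ + 24″ = 51.40000′; 73 + 51.40000/60 = 73.8566667
  N ⇒ keep positive
  Lon: 0° + 26/60 + 12/3600 = 0 + 0.433333 + 0.003333 = 0.4366667
  hemisphere W, so the sign is −
Point 4:
  Lat: 49′ + 45″ = 49.75000′; 64 + 49.75000/60 = 64.8291667
  N ⇒ keep positive
  Lon: 76° + 53/60 + 58.19/3600 = 76 + 0.883333 + 0.016164 = 76.8994972
  hemisphere W, so the sign is −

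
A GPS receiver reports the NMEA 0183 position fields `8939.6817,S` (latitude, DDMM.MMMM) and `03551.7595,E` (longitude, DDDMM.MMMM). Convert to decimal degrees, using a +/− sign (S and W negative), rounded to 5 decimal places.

-89.66136, 35.86266

Latitude: degrees = first 2 digits = 89, minutes = 39.6817; 89 + 39.6817/60 = 89.661362
S → negative
λ: degrees = first 3 digits = 35, minutes = 51.7595; 35 + 51.7595/60 = 35.862658
E → positive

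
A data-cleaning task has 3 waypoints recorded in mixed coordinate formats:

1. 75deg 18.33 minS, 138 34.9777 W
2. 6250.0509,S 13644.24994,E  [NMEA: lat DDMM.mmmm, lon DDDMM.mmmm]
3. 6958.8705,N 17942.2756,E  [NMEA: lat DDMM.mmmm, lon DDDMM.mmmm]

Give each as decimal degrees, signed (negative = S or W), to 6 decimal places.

1. -75.305500, -138.582962
2. -62.834182, 136.737499
3. 69.981175, 179.704593

Point 1:
  Lat: 75 + 18.33/60 = 75.3055000
  hemisphere S, so the sign is −
  λ: 138 + 34.9777/60 = 138.5829617
  W → negative
Point 2:
  φ: split at 2 digits → 62° and 50.0509′; 62 + 50.0509/60 = 62.8341817
  S ⇒ negate
  Lon: degrees = first 3 digits = 136, minutes = 44.24994; 136 + 44.24994/60 = 136.7374990
  E → positive
Point 3:
  φ: degrees = first 2 digits = 69, minutes = 58.8705; 69 + 58.8705/60 = 69.9811750
  N ⇒ keep positive
  λ: split at 3 digits → 179° and 42.2756′; 179 + 42.2756/60 = 179.7045933
  E → positive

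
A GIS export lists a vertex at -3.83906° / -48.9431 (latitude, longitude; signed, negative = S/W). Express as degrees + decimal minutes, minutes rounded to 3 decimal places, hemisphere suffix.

Latitude is negative → S; |value| = 3.839060
Lat: minutes = (3.839060 − 3) × 60 = 50.34360
Longitude is negative → W; |value| = 48.943100
Lon: fractional part 0.943100 → 56.58600 minutes

3° 50.344′ S, 48° 56.586′ W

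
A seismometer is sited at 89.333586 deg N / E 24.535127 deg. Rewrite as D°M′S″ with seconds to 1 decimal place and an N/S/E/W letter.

89°20′0.9″ N, 24°32′6.5″ E

φ: 0.333586 × 60 = 20.01516′ → 20′, remainder × 60 = 0.910″
Lon: 0.535127 × 60 = 32.10762′ → 32′, remainder × 60 = 6.457″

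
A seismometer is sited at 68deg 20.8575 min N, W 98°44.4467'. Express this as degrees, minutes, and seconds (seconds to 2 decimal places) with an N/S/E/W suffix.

Lat: fractional minutes 0.85750 × 60 = 51.4500″
λ: 44.44670′ → 44′ and 0.44670 × 60 = 26.8020″

68°20′51.45″ N, 98°44′26.80″ W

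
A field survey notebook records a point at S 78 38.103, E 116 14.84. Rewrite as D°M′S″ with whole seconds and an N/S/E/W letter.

78°38′6″ S, 116°14′50″ E

φ: 38.10300′ → 38′ and 0.10300 × 60 = 6.18″
Lon: 14.84000′ → 14′ and 0.84000 × 60 = 50.40″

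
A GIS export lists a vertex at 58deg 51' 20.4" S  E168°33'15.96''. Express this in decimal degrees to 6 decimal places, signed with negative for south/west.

φ: 58° + 51/60 + 20.4/3600 = 58 + 0.850000 + 0.005667 = 58.8556667
S → negative
λ: 168° + 33/60 + 15.96/3600 = 168 + 0.550000 + 0.004433 = 168.5544333
E → positive

-58.855667, 168.554433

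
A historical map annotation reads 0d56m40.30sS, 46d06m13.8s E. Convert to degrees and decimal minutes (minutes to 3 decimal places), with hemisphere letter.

0° 56.672′ S, 46° 6.230′ E

Lat: 56 + 40.3/60 = 56.67167′
Longitude: 6 + 13.8/60 = 6.23000′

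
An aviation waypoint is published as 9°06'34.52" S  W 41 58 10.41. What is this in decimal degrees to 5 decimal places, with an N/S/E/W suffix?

9.10959° S, 41.96956° W

Latitude: 9 + 6/60 + 34.52/3600 = 9.109589
Longitude: 41° + 58/60 + 10.41/3600 = 41 + 0.966667 + 0.002892 = 41.969558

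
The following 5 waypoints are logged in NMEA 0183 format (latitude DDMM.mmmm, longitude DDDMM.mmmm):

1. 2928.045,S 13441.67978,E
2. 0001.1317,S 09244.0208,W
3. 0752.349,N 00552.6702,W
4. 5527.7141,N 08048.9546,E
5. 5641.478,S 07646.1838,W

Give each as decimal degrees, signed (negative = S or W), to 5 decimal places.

1. -29.46742, 134.69466
2. -0.01886, -92.73368
3. 7.87248, -5.87784
4. 55.46190, 80.81591
5. -56.69130, -76.76973

Point 1:
  φ: split at 2 digits → 29° and 28.045′; 29 + 28.045/60 = 29.467417
  hemisphere S, so the sign is −
  Longitude: degrees = first 3 digits = 134, minutes = 41.67978; 134 + 41.67978/60 = 134.694663
  E ⇒ keep positive
Point 2:
  Lat: degrees = first 2 digits = 0, minutes = 1.1317; 0 + 1.1317/60 = 0.018862
  S → negative
  λ: degrees = first 3 digits = 92, minutes = 44.0208; 92 + 44.0208/60 = 92.733680
  hemisphere W, so the sign is −
Point 3:
  Latitude: degrees = first 2 digits = 7, minutes = 52.349; 7 + 52.349/60 = 7.872483
  N → positive
  Lon: degrees = first 3 digits = 5, minutes = 52.6702; 5 + 52.6702/60 = 5.877837
  W ⇒ negate
Point 4:
  Lat: split at 2 digits → 55° and 27.7141′; 55 + 27.7141/60 = 55.461902
  N ⇒ keep positive
  Lon: degrees = first 3 digits = 80, minutes = 48.9546; 80 + 48.9546/60 = 80.815910
  E ⇒ keep positive
Point 5:
  φ: degrees = first 2 digits = 56, minutes = 41.478; 56 + 41.478/60 = 56.691300
  S ⇒ negate
  λ: degrees = first 3 digits = 76, minutes = 46.1838; 76 + 46.1838/60 = 76.769730
  hemisphere W, so the sign is −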